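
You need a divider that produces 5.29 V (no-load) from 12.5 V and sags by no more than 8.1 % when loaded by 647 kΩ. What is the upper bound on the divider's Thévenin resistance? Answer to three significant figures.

Loading drop = R_th/(R_th + R_L) ≤ 0.0810, so R_th ≤ R_L · ε/(1−ε) = 647 kΩ × 0.0810/0.9190 = 57.0 kΩ.

R_th ≤ 57.0 kΩ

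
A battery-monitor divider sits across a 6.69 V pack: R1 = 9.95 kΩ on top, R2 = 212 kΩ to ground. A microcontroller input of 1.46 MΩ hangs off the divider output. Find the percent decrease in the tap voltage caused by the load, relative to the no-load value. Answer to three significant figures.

The divider's output (Thévenin) resistance is R1‖R2 = 9.504 kΩ.
Fractional drop under load = R_th/(R_th + R_L) = 9.504 / (9.504 + 1460) = 0.006467.
So the output falls by 0.647 %.

0.647 %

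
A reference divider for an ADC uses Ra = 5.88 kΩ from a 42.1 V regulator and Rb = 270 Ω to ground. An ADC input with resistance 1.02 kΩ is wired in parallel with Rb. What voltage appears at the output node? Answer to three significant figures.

The load sits in parallel with Rb: Rb‖R_L = (270 × 1020) / (270 + 1020) = 213.5 Ω.
V_out = 42.1 × 213.5 / (5880 + 213.5) = 42.1 × 213.5/6093 = 1.47 V.
(Unloaded it would have been 1.85 V.)

V_out ≈ 1.47 V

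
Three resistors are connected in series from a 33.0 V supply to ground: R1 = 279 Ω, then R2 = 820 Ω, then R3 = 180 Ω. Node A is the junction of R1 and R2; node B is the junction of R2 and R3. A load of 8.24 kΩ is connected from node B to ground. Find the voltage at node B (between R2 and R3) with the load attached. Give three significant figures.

V ≈ 4.56 V

At node B, R3 is in parallel with the load: R3‖R_L = 176.2 Ω.
Below node A the resistance is R2 + (R3‖R_L) = 996.2 Ω, so V_A = 33.0 × 996.2/1275 = 25.78 V.
Then V_B = V_A × (R3‖R_L)/(R2 + R3‖R_L) = 25.78 × 176.2/996.2 = 4.56 V.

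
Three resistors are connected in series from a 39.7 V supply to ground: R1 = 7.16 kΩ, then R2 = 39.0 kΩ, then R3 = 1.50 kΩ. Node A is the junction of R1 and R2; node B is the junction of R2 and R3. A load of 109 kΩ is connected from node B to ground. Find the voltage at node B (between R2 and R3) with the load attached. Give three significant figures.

V ≈ 1.23 V

At node B, R3 is in parallel with the load: R3‖R_L = 1.480 kΩ.
Below node A the resistance is R2 + (R3‖R_L) = 40.48 kΩ, so V_A = 39.7 × 40.48/47.64 = 33.73 V.
Then V_B = V_A × (R3‖R_L)/(R2 + R3‖R_L) = 33.73 × 1.480/40.48 = 1.23 V.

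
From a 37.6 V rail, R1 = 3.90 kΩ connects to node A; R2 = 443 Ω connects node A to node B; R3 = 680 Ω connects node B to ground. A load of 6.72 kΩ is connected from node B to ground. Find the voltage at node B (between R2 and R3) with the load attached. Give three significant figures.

V ≈ 4.68 V

At node B, R3 is in parallel with the load: R3‖R_L = 617.5 Ω.
Below node A the resistance is R2 + (R3‖R_L) = 1061 Ω, so V_A = 37.6 × 1061/4961 = 8.039 V.
Then V_B = V_A × (R3‖R_L)/(R2 + R3‖R_L) = 8.039 × 617.5/1061 = 4.68 V.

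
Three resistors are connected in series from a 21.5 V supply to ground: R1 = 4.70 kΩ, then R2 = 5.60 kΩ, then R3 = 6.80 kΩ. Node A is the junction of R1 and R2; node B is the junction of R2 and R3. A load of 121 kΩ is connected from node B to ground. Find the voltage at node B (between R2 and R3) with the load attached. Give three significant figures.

At node B, R3 is in parallel with the load: R3‖R_L = 6.438 kΩ.
Below node A the resistance is R2 + (R3‖R_L) = 12.04 kΩ, so V_A = 21.5 × 12.04/16.74 = 15.46 V.
Then V_B = V_A × (R3‖R_L)/(R2 + R3‖R_L) = 15.46 × 6.438/12.04 = 8.27 V.

V ≈ 8.27 V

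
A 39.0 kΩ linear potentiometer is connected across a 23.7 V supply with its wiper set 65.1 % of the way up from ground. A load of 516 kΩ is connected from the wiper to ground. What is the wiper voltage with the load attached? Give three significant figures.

The wiper splits the pot into (1−α)R = 13.61 kΩ above and αR = 25.39 kΩ below.
Lower section ‖ load = 24.20 kΩ.
V_wiper = 23.7 × 24.20/(13.61 + 24.20) = 15.2 V.

V ≈ 15.2 V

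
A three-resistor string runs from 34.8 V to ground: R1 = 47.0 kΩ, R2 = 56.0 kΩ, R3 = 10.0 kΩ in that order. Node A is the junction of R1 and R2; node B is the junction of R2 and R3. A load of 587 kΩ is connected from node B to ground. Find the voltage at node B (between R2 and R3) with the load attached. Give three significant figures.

At node B, R3 is in parallel with the load: R3‖R_L = 9.832 kΩ.
Below node A the resistance is R2 + (R3‖R_L) = 65.83 kΩ, so V_A = 34.8 × 65.83/112.8 = 20.30 V.
Then V_B = V_A × (R3‖R_L)/(R2 + R3‖R_L) = 20.30 × 9.832/65.83 = 3.03 V.

V ≈ 3.03 V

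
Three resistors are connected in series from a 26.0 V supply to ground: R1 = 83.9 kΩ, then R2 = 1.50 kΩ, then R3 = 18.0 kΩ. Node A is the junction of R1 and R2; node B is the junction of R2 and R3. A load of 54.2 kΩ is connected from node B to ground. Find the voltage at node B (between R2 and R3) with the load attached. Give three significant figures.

V ≈ 3.55 V

At node B, R3 is in parallel with the load: R3‖R_L = 13.51 kΩ.
Below node A the resistance is R2 + (R3‖R_L) = 15.01 kΩ, so V_A = 26.0 × 15.01/98.91 = 3.946 V.
Then V_B = V_A × (R3‖R_L)/(R2 + R3‖R_L) = 3.946 × 13.51/15.01 = 3.55 V.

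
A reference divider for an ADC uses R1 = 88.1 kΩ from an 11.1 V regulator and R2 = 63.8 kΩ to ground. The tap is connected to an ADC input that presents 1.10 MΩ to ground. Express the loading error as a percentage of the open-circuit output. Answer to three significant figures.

The divider's output (Thévenin) resistance is R1‖R2 = 37.00 kΩ.
Fractional drop under load = R_th/(R_th + R_L) = 37.00 / (37.00 + 1100) = 0.03254.
So the output falls by 3.25 %.

3.25 %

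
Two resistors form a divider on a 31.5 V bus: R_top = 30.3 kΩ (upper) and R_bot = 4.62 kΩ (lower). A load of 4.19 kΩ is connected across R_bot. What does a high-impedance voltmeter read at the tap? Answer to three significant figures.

The load sits in parallel with R_bot: R_bot‖R_L = (4.62 × 4.19) / (4.62 + 4.19) = 2.197 kΩ.
V_out = 31.5 × 2.197 / (30.3 + 2.197) = 31.5 × 2.197/32.50 = 2.13 V.

V_out ≈ 2.13 V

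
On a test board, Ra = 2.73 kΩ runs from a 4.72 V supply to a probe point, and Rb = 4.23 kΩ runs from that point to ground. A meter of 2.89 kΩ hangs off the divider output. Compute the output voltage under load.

V_out ≈ 1.82 V

The load sits in parallel with Rb: Rb‖R_L = (4.23 × 2.89) / (4.23 + 2.89) = 1.717 kΩ.
V_out = 4.72 × 1.717 / (2.73 + 1.717) = 4.72 × 1.717/4.447 = 1.82 V.
(Unloaded it would have been 2.87 V.)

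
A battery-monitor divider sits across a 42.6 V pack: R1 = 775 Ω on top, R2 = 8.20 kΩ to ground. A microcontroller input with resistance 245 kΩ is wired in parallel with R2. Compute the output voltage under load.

The load sits in parallel with R2: R2‖R_L = (8200 × 245000) / (8200 + 245000) = 7934 Ω.
V_out = 42.6 × 7934 / (775 + 7934) = 42.6 × 7934/8709 = 38.8 V.
(Unloaded it would have been 38.9 V.)

V_out ≈ 38.8 V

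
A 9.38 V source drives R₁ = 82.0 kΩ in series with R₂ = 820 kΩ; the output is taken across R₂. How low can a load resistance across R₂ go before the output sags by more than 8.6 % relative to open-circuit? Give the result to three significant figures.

Output resistance R_th = R₁‖R₂ = (82.0 × 820)/902.0 = 74.55 kΩ.
The fractional drop is R_th/(R_th + R_L); requiring this ≤ 0.0860 gives R_L ≥ R_th(1/0.0860 − 1) = 74.55 × 10.63 = 792 kΩ.

R_L(min) ≈ 792 kΩ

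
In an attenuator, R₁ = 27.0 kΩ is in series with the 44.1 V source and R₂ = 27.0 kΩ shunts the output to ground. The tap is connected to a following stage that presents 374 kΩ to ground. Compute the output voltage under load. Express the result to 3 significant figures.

The load sits in parallel with R₂: R₂‖R_L = (27.0 × 374) / (27.0 + 374) = 25.18 kΩ.
V_out = 44.1 × 25.18 / (27.0 + 25.18) = 44.1 × 25.18/52.18 = 21.3 V.
(Unloaded it would have been 22.1 V.)

V_out ≈ 21.3 V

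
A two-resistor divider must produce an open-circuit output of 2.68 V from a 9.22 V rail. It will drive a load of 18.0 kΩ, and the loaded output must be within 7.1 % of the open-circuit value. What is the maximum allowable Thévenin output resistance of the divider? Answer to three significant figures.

Loading drop = R_th/(R_th + R_L) ≤ 0.0710, so R_th ≤ R_L · ε/(1−ε) = 18.0 kΩ × 0.0710/0.9290 = 1.38 kΩ.
(Any R1, R2 with R2/(R1+R2) = 0.291 and R1‖R2 ≤ 1.38 kΩ will meet the spec.)

R_th ≤ 1.38 kΩ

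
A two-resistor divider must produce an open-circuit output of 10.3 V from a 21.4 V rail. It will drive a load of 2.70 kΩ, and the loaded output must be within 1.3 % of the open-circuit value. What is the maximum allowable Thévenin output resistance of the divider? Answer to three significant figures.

R_th ≤ 35.6 Ω

Loading drop = R_th/(R_th + R_L) ≤ 0.0130, so R_th ≤ R_L · ε/(1−ε) = 2.70 kΩ × 0.0130/0.9870 = 35.6 Ω.
(Any R1, R2 with R2/(R1+R2) = 0.481 and R1‖R2 ≤ 35.6 Ω will meet the spec.)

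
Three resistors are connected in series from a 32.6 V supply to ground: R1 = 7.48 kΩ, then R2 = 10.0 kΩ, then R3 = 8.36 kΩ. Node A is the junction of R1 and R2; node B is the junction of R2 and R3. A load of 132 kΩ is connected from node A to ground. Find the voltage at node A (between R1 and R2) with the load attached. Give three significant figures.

V ≈ 22.3 V

Below node A the series string R2+R3 = 18.36 kΩ sits in parallel with the 132 kΩ load: 16.12 kΩ.
V_A = 32.6 × 16.12/(7.48 + 16.12) = 22.3 V.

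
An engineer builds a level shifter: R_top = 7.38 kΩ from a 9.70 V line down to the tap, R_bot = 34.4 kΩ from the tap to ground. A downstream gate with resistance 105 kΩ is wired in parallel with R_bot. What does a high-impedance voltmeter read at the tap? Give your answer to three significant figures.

V_out ≈ 7.55 V

The load sits in parallel with R_bot: R_bot‖R_L = (34.4 × 105) / (34.4 + 105) = 25.91 kΩ.
V_out = 9.70 × 25.91 / (7.38 + 25.91) = 9.70 × 25.91/33.29 = 7.55 V.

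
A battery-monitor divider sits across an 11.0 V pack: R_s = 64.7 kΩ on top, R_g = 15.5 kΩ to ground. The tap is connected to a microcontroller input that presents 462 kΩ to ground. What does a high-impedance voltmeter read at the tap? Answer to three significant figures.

The load sits in parallel with R_g: R_g‖R_L = (15.5 × 462) / (15.5 + 462) = 15.00 kΩ.
V_out = 11.0 × 15.00 / (64.7 + 15.00) = 11.0 × 15.00/79.70 = 2.07 V.
(Unloaded it would have been 2.13 V.)

V_out ≈ 2.07 V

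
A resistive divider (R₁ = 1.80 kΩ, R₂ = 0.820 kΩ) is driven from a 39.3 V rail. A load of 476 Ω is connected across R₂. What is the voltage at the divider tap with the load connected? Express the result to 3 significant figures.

V_out ≈ 5.63 V

The load sits in parallel with R₂: R₂‖R_L = (820 × 476) / (820 + 476) = 301.2 Ω.
V_out = 39.3 × 301.2 / (1800 + 301.2) = 39.3 × 301.2/2101 = 5.63 V.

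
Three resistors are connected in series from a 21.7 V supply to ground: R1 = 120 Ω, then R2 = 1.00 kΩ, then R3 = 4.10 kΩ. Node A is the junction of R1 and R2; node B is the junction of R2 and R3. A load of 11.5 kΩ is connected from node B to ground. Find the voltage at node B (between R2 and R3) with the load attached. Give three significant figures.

V ≈ 15.8 V

At node B, R3 is in parallel with the load: R3‖R_L = 3022 Ω.
Below node A the resistance is R2 + (R3‖R_L) = 4022 Ω, so V_A = 21.7 × 4022/4142 = 21.07 V.
Then V_B = V_A × (R3‖R_L)/(R2 + R3‖R_L) = 21.07 × 3022/4022 = 15.8 V.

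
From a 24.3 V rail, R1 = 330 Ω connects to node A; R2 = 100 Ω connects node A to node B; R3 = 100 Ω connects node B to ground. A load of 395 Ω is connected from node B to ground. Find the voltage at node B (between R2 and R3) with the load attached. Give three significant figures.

At node B, R3 is in parallel with the load: R3‖R_L = 79.80 Ω.
Below node A the resistance is R2 + (R3‖R_L) = 179.8 Ω, so V_A = 24.3 × 179.8/509.8 = 8.570 V.
Then V_B = V_A × (R3‖R_L)/(R2 + R3‖R_L) = 8.570 × 79.80/179.8 = 3.80 V.

V ≈ 3.80 V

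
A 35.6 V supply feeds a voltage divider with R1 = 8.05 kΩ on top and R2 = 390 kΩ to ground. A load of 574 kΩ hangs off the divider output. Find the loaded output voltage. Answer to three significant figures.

The load sits in parallel with R2: R2‖R_L = (390 × 574) / (390 + 574) = 232.2 kΩ.
V_out = 35.6 × 232.2 / (8.05 + 232.2) = 35.6 × 232.2/240.3 = 34.4 V.
(Unloaded it would have been 34.9 V.)

V_out ≈ 34.4 V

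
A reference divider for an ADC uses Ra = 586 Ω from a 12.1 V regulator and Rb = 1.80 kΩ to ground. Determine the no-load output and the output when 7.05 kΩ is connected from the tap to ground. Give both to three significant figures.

Unloaded: 9.13 V; loaded: 8.59 V

Open-circuit: V = 12.1 × 1800/(586 + 1800) = 9.13 V.
With the load, Rb becomes Rb‖R_L = 1434 Ω, so V = 12.1 × 1434/2020 = 8.59 V.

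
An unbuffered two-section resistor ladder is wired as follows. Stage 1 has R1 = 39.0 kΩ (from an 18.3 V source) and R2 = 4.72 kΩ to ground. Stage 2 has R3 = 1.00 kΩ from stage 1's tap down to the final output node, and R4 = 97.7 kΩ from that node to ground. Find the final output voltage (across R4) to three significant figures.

V_out ≈ 1.88 V

Stage 2 presents R3+R4 = 98.70 kΩ as a load on stage 1's tap.
Stage 1's lower leg becomes R2‖(R3+R4) = 4.505 kΩ, so V_mid = 18.3 × 4.505/43.50 = 1.895 V.
Stage 2 is itself unloaded: V_out = V_mid × R4/(R3+R4) = 1.895 × 97.7/98.70 = 1.88 V.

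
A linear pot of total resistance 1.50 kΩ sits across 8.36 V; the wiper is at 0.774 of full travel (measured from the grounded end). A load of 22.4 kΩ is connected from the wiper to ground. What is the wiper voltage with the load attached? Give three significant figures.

The wiper splits the pot into (1−α)R = 339.0 Ω above and αR = 1161 Ω below.
Lower section ‖ load = 1104 Ω.
V_wiper = 8.36 × 1104/(339.0 + 1104) = 6.40 V.

V ≈ 6.40 V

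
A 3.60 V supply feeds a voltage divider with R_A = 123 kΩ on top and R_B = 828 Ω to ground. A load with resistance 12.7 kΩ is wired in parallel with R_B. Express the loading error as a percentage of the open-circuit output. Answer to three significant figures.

6.08 %

The divider's output (Thévenin) resistance is R_A‖R_B = 822.5 Ω.
Fractional drop under load = R_th/(R_th + R_L) = 822.5 / (822.5 + 12700) = 0.06082.
So the output falls by 6.08 %.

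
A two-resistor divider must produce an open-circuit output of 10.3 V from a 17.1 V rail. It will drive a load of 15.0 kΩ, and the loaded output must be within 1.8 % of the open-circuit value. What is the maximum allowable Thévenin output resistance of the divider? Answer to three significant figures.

R_th ≤ 275 Ω

Loading drop = R_th/(R_th + R_L) ≤ 0.0180, so R_th ≤ R_L · ε/(1−ε) = 15.0 kΩ × 0.0180/0.9820 = 275 Ω.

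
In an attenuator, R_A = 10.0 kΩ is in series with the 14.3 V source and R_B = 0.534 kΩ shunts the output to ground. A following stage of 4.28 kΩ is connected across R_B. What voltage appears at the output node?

The load sits in parallel with R_B: R_B‖R_L = (534 × 4280) / (534 + 4280) = 474.8 Ω.
V_out = 14.3 × 474.8 / (10000 + 474.8) = 14.3 × 474.8/10470 = 0.648 V.

V_out ≈ 0.648 V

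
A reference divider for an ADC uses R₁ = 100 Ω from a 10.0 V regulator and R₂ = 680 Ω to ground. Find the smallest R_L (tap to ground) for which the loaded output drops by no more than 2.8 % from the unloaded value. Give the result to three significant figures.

R_L(min) ≈ 3.03 kΩ

Output resistance R_th = R₁‖R₂ = (100 × 680)/780.0 = 87.18 Ω.
The fractional drop is R_th/(R_th + R_L); requiring this ≤ 0.0280 gives R_L ≥ R_th(1/0.0280 − 1) = 87.18 × 34.71 = 3.03 kΩ.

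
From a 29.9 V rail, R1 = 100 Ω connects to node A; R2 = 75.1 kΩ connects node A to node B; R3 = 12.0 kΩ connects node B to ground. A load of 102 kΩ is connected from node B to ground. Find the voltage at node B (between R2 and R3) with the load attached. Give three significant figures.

At node B, R3 is in parallel with the load: R3‖R_L = 10740 Ω.
Below node A the resistance is R2 + (R3‖R_L) = 85840 Ω, so V_A = 29.9 × 85840/85940 = 29.87 V.
Then V_B = V_A × (R3‖R_L)/(R2 + R3‖R_L) = 29.87 × 10740/85840 = 3.74 V.

V ≈ 3.74 V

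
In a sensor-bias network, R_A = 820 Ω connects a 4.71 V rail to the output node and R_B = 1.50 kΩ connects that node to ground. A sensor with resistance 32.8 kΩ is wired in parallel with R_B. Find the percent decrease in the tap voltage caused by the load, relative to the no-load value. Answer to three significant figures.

The divider's output (Thévenin) resistance is R_A‖R_B = 530.2 Ω.
Fractional drop under load = R_th/(R_th + R_L) = 530.2 / (530.2 + 32800) = 0.01591.
So the output falls by 1.59 %.

1.59 %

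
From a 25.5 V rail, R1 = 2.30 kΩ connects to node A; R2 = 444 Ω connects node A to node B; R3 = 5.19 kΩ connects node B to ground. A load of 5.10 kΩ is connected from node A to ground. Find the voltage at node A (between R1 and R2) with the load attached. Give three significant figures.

V ≈ 13.7 V

Below node A the series string R2+R3 = 5634 Ω sits in parallel with the 5100 Ω load: 2677 Ω.
V_A = 25.5 × 2677/(2300 + 2677) = 13.7 V.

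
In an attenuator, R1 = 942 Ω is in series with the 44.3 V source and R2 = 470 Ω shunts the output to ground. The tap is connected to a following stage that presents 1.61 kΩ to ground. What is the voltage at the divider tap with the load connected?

The load sits in parallel with R2: R2‖R_L = (470 × 1610) / (470 + 1610) = 363.8 Ω.
V_out = 44.3 × 363.8 / (942 + 363.8) = 44.3 × 363.8/1306 = 12.3 V.
(Unloaded it would have been 14.7 V.)

V_out ≈ 12.3 V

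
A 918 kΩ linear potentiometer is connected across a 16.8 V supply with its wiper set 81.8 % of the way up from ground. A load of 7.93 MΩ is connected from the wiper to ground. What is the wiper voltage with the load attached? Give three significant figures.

V ≈ 13.5 V

The wiper splits the pot into (1−α)R = 167.1 kΩ above and αR = 750.9 kΩ below.
Lower section ‖ load = 686.0 kΩ.
V_wiper = 16.8 × 686.0/(167.1 + 686.0) = 13.5 V.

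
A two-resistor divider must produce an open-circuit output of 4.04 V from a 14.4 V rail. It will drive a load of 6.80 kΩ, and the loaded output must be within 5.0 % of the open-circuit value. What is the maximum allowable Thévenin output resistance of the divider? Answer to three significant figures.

Loading drop = R_th/(R_th + R_L) ≤ 0.0500, so R_th ≤ R_L · ε/(1−ε) = 6.80 kΩ × 0.0500/0.9500 = 358 Ω.
(Any R1, R2 with R2/(R1+R2) = 0.281 and R1‖R2 ≤ 358 Ω will meet the spec.)

R_th ≤ 358 Ω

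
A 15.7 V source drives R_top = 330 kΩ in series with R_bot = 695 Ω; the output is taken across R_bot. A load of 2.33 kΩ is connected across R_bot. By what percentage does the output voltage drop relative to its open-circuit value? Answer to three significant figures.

Unloaded V = 15.7 × 695/330700 = 0.03300 V.
Loaded: R_bot‖R_L = 535.3 Ω, giving V = 15.7 × 535.3/330500 = 0.02543 V.
Drop = (0.03300 − 0.02543) / 0.03300 = 22.9 %.

22.9 %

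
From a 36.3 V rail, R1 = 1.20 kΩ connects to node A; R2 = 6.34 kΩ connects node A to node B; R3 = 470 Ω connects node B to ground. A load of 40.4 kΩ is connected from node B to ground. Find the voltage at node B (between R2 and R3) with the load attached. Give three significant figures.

V ≈ 2.11 V

At node B, R3 is in parallel with the load: R3‖R_L = 464.6 Ω.
Below node A the resistance is R2 + (R3‖R_L) = 6805 Ω, so V_A = 36.3 × 6805/8005 = 30.86 V.
Then V_B = V_A × (R3‖R_L)/(R2 + R3‖R_L) = 30.86 × 464.6/6805 = 2.11 V.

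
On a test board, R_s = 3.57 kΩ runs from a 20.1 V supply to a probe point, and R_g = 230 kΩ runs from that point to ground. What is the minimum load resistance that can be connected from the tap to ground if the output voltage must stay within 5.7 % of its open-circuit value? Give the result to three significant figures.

Output resistance R_th = R_s‖R_g = (3.57 × 230)/233.6 = 3.515 kΩ.
The fractional drop is R_th/(R_th + R_L); requiring this ≤ 0.0570 gives R_L ≥ R_th(1/0.0570 − 1) = 3.515 × 16.54 = 58.2 kΩ.

R_L(min) ≈ 58.2 kΩ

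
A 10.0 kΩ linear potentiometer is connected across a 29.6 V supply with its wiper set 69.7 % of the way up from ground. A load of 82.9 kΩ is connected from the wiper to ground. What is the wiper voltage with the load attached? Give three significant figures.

The wiper splits the pot into (1−α)R = 3.030 kΩ above and αR = 6.970 kΩ below.
Lower section ‖ load = 6.429 kΩ.
V_wiper = 29.6 × 6.429/(3.030 + 6.429) = 20.1 V.

V ≈ 20.1 V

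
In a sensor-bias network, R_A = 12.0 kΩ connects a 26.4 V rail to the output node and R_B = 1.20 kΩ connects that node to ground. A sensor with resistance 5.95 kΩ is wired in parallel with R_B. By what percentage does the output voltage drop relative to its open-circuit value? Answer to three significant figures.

15.5 %

Unloaded V = 26.4 × 1.20/13.20 = 2.400 V.
Loaded: R_B‖R_L = 0.9986 kΩ, giving V = 26.4 × 0.9986/13.00 = 2.028 V.
Drop = (2.400 − 2.028) / 2.400 = 15.5 %.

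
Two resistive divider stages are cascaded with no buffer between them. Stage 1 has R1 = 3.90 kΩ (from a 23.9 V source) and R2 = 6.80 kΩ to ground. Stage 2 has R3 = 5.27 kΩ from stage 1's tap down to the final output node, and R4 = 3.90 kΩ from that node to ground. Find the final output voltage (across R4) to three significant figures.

V_out ≈ 5.09 V

Stage 2 presents R3+R4 = 9.170 kΩ as a load on stage 1's tap.
Stage 1's lower leg becomes R2‖(R3+R4) = 3.905 kΩ, so V_mid = 23.9 × 3.905/7.805 = 11.96 V.
Stage 2 is itself unloaded: V_out = V_mid × R4/(R3+R4) = 11.96 × 3.90/9.170 = 5.09 V.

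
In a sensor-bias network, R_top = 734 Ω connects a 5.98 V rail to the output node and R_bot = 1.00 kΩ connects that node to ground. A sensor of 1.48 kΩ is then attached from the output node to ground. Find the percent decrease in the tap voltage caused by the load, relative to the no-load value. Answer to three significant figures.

Unloaded V = 5.98 × 1000/1734 = 3.449 V.
Loaded: R_bot‖R_L = 596.8 Ω, giving V = 5.98 × 596.8/1331 = 2.682 V.
Drop = (3.449 − 2.682) / 3.449 = 22.2 %.

22.2 %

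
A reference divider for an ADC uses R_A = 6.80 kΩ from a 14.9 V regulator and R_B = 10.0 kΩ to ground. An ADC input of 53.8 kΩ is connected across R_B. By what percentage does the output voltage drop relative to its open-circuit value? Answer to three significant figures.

The divider's output (Thévenin) resistance is R_A‖R_B = 4.048 kΩ.
Fractional drop under load = R_th/(R_th + R_L) = 4.048 / (4.048 + 53.8) = 0.06997.
So the output falls by 7.00 %.

7.00 %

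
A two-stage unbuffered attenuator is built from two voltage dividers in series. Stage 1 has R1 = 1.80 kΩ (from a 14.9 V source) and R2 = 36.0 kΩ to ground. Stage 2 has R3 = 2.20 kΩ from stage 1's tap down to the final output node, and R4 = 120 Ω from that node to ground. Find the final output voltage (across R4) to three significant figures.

Stage 2 presents R3+R4 = 2320 Ω as a load on stage 1's tap.
Stage 1's lower leg becomes R2‖(R3+R4) = 2180 Ω, so V_mid = 14.9 × 2180/3980 = 8.161 V.
Stage 2 is itself unloaded: V_out = V_mid × R4/(R3+R4) = 8.161 × 120/2320 = 0.422 V.

V_out ≈ 0.422 V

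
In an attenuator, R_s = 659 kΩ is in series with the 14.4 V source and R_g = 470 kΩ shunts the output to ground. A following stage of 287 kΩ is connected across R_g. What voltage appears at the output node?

The load sits in parallel with R_g: R_g‖R_L = (470 × 287) / (470 + 287) = 178.2 kΩ.
V_out = 14.4 × 178.2 / (659 + 178.2) = 14.4 × 178.2/837.2 = 3.06 V.

V_out ≈ 3.06 V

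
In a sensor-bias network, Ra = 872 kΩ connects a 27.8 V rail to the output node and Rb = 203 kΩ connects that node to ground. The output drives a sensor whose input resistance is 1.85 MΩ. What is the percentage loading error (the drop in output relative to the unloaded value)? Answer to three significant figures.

8.17 %

The divider's output (Thévenin) resistance is Ra‖Rb = 164.7 kΩ.
Fractional drop under load = R_th/(R_th + R_L) = 164.7 / (164.7 + 1850) = 0.08173.
So the output falls by 8.17 %.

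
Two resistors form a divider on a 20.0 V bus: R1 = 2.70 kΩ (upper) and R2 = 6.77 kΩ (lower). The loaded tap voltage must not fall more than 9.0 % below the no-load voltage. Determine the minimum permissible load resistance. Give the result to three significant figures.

R_L(min) ≈ 19.5 kΩ

Output resistance R_th = R1‖R2 = (2.70 × 6.77)/9.470 = 1.930 kΩ.
The fractional drop is R_th/(R_th + R_L); requiring this ≤ 0.0900 gives R_L ≥ R_th(1/0.0900 − 1) = 1.930 × 10.11 = 19.5 kΩ.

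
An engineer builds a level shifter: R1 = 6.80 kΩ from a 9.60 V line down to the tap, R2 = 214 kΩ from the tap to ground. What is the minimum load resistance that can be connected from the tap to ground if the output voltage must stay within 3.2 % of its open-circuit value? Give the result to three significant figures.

Output resistance R_th = R1‖R2 = (6.80 × 214)/220.8 = 6.591 kΩ.
The fractional drop is R_th/(R_th + R_L); requiring this ≤ 0.0320 gives R_L ≥ R_th(1/0.0320 − 1) = 6.591 × 30.25 = 199 kΩ.

R_L(min) ≈ 199 kΩ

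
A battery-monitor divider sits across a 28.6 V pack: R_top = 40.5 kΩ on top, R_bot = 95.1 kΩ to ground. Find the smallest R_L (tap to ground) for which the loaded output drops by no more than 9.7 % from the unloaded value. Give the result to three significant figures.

R_L(min) ≈ 264 kΩ

Output resistance R_th = R_top‖R_bot = (40.5 × 95.1)/135.6 = 28.40 kΩ.
The fractional drop is R_th/(R_th + R_L); requiring this ≤ 0.0970 gives R_L ≥ R_th(1/0.0970 − 1) = 28.40 × 9.309 = 264 kΩ.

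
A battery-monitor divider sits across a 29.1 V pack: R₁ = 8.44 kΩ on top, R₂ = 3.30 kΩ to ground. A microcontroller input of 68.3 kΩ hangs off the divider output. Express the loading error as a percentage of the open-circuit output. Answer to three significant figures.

The divider's output (Thévenin) resistance is R₁‖R₂ = 2.372 kΩ.
Fractional drop under load = R_th/(R_th + R_L) = 2.372 / (2.372 + 68.3) = 0.03357.
So the output falls by 3.36 %.

3.36 %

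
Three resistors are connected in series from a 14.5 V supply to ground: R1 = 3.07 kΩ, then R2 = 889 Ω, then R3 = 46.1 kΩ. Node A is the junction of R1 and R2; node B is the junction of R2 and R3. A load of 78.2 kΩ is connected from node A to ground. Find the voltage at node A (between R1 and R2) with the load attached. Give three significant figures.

V ≈ 13.1 V

Below node A the series string R2+R3 = 46990 Ω sits in parallel with the 78200 Ω load: 29350 Ω.
V_A = 14.5 × 29350/(3070 + 29350) = 13.1 V.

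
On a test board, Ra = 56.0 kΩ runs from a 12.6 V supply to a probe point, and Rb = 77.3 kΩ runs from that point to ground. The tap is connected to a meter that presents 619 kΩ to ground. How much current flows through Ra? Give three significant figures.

Rb‖R_L = 68.72 kΩ, so the source sees Ra + Rb‖R_L = 124.7 kΩ.
I = 12.6 V / 124.7 kΩ = 0.101 mA.

I ≈ 0.101 mA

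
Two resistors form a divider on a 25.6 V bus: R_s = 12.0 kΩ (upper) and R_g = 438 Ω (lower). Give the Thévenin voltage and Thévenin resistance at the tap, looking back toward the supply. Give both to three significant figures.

V_th is the open-circuit tap voltage: 25.6 × 438/(12000 + 438) = 0.901 V.
With the supply zeroed, R_s and R_g appear in parallel from the tap: R_th = R_s‖R_g = (12000 × 438)/12440 = 423 Ω.

V_th = 0.901 V, R_th = 423 Ω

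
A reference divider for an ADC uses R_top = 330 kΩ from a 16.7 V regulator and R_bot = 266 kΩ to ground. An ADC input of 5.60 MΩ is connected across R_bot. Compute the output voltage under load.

V_out ≈ 7.26 V

The load sits in parallel with R_bot: R_bot‖R_L = (266 × 5600) / (266 + 5600) = 253.9 kΩ.
V_out = 16.7 × 253.9 / (330 + 253.9) = 16.7 × 253.9/583.9 = 7.26 V.
(Unloaded it would have been 7.45 V.)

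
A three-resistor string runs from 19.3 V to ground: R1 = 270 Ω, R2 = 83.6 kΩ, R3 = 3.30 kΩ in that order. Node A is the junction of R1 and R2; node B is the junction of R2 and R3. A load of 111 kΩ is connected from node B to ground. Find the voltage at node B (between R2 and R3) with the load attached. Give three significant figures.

V ≈ 0.710 V

At node B, R3 is in parallel with the load: R3‖R_L = 3205 Ω.
Below node A the resistance is R2 + (R3‖R_L) = 86800 Ω, so V_A = 19.3 × 86800/87070 = 19.24 V.
Then V_B = V_A × (R3‖R_L)/(R2 + R3‖R_L) = 19.24 × 3205/86800 = 0.710 V.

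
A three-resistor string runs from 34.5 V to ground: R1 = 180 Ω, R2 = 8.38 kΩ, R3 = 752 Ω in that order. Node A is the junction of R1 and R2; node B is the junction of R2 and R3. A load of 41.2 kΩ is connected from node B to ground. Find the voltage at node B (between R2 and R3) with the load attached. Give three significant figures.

V ≈ 2.74 V

At node B, R3 is in parallel with the load: R3‖R_L = 738.5 Ω.
Below node A the resistance is R2 + (R3‖R_L) = 9119 Ω, so V_A = 34.5 × 9119/9299 = 33.83 V.
Then V_B = V_A × (R3‖R_L)/(R2 + R3‖R_L) = 33.83 × 738.5/9119 = 2.74 V.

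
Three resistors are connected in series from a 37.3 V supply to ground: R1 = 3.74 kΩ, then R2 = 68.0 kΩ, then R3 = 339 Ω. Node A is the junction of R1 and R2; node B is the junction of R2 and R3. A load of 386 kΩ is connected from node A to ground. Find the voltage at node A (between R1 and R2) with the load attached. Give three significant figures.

Below node A the series string R2+R3 = 68340 Ω sits in parallel with the 386000 Ω load: 58060 Ω.
V_A = 37.3 × 58060/(3740 + 58060) = 35.0 V.

V ≈ 35.0 V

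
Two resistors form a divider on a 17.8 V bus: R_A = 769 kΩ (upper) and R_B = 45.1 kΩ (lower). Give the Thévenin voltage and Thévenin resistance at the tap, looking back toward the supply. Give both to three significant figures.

V_th is the open-circuit tap voltage: 17.8 × 45.1/(769 + 45.1) = 0.986 V.
With the supply zeroed, R_A and R_B appear in parallel from the tap: R_th = R_A‖R_B = (769 × 45.1)/814.1 = 42.6 kΩ.

V_th = 0.986 V, R_th = 42.6 kΩ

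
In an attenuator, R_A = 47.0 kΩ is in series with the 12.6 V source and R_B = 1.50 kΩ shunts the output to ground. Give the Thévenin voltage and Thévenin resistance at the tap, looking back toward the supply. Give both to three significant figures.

V_th is the open-circuit tap voltage: 12.6 × 1.50/(47.0 + 1.50) = 0.390 V.
With the supply zeroed, R_A and R_B appear in parallel from the tap: R_th = R_A‖R_B = (47.0 × 1.50)/48.50 = 1.45 kΩ.

V_th = 0.390 V, R_th = 1.45 kΩ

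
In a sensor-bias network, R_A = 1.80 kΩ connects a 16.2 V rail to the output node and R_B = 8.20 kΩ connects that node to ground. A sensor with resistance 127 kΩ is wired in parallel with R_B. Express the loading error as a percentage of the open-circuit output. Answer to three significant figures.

1.15 %

The divider's output (Thévenin) resistance is R_A‖R_B = 1.476 kΩ.
Fractional drop under load = R_th/(R_th + R_L) = 1.476 / (1.476 + 127) = 0.01149.
So the output falls by 1.15 %.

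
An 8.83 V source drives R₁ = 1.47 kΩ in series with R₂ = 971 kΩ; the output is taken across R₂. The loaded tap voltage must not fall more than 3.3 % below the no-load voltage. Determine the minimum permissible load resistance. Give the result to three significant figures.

Output resistance R_th = R₁‖R₂ = (1.47 × 971)/972.5 = 1.468 kΩ.
The fractional drop is R_th/(R_th + R_L); requiring this ≤ 0.0330 gives R_L ≥ R_th(1/0.0330 − 1) = 1.468 × 29.30 = 43.0 kΩ.

R_L(min) ≈ 43.0 kΩ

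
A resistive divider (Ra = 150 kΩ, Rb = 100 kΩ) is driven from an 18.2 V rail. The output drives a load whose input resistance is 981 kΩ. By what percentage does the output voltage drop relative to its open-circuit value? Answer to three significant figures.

5.76 %

The divider's output (Thévenin) resistance is Ra‖Rb = 60.00 kΩ.
Fractional drop under load = R_th/(R_th + R_L) = 60.00 / (60.00 + 981) = 0.05764.
So the output falls by 5.76 %.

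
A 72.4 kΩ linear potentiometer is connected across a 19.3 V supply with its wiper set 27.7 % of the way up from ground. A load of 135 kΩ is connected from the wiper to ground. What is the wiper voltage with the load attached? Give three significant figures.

V ≈ 4.83 V

The wiper splits the pot into (1−α)R = 52.35 kΩ above and αR = 20.05 kΩ below.
Lower section ‖ load = 17.46 kΩ.
V_wiper = 19.3 × 17.46/(52.35 + 17.46) = 4.83 V.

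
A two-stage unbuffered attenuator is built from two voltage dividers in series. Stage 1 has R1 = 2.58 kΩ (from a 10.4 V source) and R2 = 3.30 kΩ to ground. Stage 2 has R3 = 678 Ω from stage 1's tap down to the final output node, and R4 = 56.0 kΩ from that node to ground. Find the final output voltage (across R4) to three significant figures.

Stage 2 presents R3+R4 = 56680 Ω as a load on stage 1's tap.
Stage 1's lower leg becomes R2‖(R3+R4) = 3118 Ω, so V_mid = 10.4 × 3118/5698 = 5.691 V.
Stage 2 is itself unloaded: V_out = V_mid × R4/(R3+R4) = 5.691 × 56000/56680 = 5.62 V.

V_out ≈ 5.62 V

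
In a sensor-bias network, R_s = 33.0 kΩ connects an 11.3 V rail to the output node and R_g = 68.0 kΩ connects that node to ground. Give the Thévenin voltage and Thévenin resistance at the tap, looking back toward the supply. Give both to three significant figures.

V_th = 7.61 V, R_th = 22.2 kΩ

V_th is the open-circuit tap voltage: 11.3 × 68.0/(33.0 + 68.0) = 7.61 V.
With the supply zeroed, R_s and R_g appear in parallel from the tap: R_th = R_s‖R_g = (33.0 × 68.0)/101.0 = 22.2 kΩ.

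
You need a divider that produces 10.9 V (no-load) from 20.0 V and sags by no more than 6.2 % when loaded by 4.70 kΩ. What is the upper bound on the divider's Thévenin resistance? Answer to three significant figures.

Loading drop = R_th/(R_th + R_L) ≤ 0.0620, so R_th ≤ R_L · ε/(1−ε) = 4.70 kΩ × 0.0620/0.9380 = 311 Ω.
(Any R1, R2 with R2/(R1+R2) = 0.545 and R1‖R2 ≤ 311 Ω will meet the spec.)

R_th ≤ 311 Ω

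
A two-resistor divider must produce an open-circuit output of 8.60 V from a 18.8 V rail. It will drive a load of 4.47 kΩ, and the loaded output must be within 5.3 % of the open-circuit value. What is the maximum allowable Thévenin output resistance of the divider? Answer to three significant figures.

R_th ≤ 250 Ω

Loading drop = R_th/(R_th + R_L) ≤ 0.0530, so R_th ≤ R_L · ε/(1−ε) = 4.47 kΩ × 0.0530/0.9470 = 250 Ω.
(Any R1, R2 with R2/(R1+R2) = 0.457 and R1‖R2 ≤ 250 Ω will meet the spec.)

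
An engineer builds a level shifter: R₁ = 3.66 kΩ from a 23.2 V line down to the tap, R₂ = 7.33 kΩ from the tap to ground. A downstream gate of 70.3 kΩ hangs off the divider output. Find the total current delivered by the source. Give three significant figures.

I ≈ 2.25 mA

R₂‖R_L = 6.638 kΩ, so the source sees R₁ + R₂‖R_L = 10.30 kΩ.
I = 23.2 V / 10.30 kΩ = 2.25 mA.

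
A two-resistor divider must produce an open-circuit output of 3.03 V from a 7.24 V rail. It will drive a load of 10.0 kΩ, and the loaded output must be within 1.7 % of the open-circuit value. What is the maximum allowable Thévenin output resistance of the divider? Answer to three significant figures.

R_th ≤ 173 Ω

Loading drop = R_th/(R_th + R_L) ≤ 0.0170, so R_th ≤ R_L · ε/(1−ε) = 10.0 kΩ × 0.0170/0.9830 = 173 Ω.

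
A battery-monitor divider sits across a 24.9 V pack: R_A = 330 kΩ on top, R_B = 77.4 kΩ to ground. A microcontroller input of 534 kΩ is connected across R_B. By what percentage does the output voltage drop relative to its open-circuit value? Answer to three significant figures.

The divider's output (Thévenin) resistance is R_A‖R_B = 62.70 kΩ.
Fractional drop under load = R_th/(R_th + R_L) = 62.70 / (62.70 + 534) = 0.1051.
So the output falls by 10.5 %.

10.5 %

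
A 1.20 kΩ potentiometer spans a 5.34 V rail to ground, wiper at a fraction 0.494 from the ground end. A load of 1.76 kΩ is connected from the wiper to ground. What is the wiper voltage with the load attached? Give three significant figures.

The wiper splits the pot into (1−α)R = 607.2 Ω above and αR = 592.8 Ω below.
Lower section ‖ load = 443.4 Ω.
V_wiper = 5.34 × 443.4/(607.2 + 443.4) = 2.25 V.

V ≈ 2.25 V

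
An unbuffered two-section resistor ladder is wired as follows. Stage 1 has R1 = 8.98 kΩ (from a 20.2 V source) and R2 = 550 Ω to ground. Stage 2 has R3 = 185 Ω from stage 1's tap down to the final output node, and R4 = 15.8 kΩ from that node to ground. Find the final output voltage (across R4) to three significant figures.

Stage 2 presents R3+R4 = 15980 Ω as a load on stage 1's tap.
Stage 1's lower leg becomes R2‖(R3+R4) = 531.7 Ω, so V_mid = 20.2 × 531.7/9512 = 1.129 V.
Stage 2 is itself unloaded: V_out = V_mid × R4/(R3+R4) = 1.129 × 15800/15980 = 1.12 V.

V_out ≈ 1.12 V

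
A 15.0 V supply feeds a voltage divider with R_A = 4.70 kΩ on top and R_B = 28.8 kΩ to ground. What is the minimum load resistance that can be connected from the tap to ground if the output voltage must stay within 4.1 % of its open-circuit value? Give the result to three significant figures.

R_L(min) ≈ 94.5 kΩ

Output resistance R_th = R_A‖R_B = (4.70 × 28.8)/33.50 = 4.041 kΩ.
The fractional drop is R_th/(R_th + R_L); requiring this ≤ 0.0410 gives R_L ≥ R_th(1/0.0410 − 1) = 4.041 × 23.39 = 94.5 kΩ.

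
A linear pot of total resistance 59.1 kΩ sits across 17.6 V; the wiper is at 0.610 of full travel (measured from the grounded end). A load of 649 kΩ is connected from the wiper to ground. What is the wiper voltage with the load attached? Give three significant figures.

V ≈ 10.5 V

The wiper splits the pot into (1−α)R = 23.05 kΩ above and αR = 36.05 kΩ below.
Lower section ‖ load = 34.15 kΩ.
V_wiper = 17.6 × 34.15/(23.05 + 34.15) = 10.5 V.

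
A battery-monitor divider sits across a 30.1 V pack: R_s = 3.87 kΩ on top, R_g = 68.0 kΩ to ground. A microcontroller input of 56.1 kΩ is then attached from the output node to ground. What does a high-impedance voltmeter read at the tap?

The load sits in parallel with R_g: R_g‖R_L = (68.0 × 56.1) / (68.0 + 56.1) = 30.74 kΩ.
V_out = 30.1 × 30.74 / (3.87 + 30.74) = 30.1 × 30.74/34.61 = 26.7 V.
(Unloaded it would have been 28.5 V.)

V_out ≈ 26.7 V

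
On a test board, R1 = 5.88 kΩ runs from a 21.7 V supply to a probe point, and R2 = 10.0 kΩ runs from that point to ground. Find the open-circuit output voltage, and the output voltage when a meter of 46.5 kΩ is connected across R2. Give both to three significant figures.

Open-circuit: V = 21.7 × 10.0/(5.88 + 10.0) = 13.7 V.
With the load, R2 becomes R2‖R_L = 8.230 kΩ, so V = 21.7 × 8.230/14.11 = 12.7 V.

Unloaded: 13.7 V; loaded: 12.7 V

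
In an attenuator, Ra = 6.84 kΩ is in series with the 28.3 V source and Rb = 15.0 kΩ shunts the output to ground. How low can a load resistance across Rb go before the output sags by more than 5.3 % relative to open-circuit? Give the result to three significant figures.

R_L(min) ≈ 83.9 kΩ

Output resistance R_th = Ra‖Rb = (6.84 × 15.0)/21.84 = 4.698 kΩ.
The fractional drop is R_th/(R_th + R_L); requiring this ≤ 0.0530 gives R_L ≥ R_th(1/0.0530 − 1) = 4.698 × 17.87 = 83.9 kΩ.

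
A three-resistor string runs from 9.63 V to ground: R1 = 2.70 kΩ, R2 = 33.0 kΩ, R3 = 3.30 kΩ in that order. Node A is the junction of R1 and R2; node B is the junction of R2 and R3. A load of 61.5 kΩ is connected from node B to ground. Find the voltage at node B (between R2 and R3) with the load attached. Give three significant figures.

V ≈ 0.777 V

At node B, R3 is in parallel with the load: R3‖R_L = 3.132 kΩ.
Below node A the resistance is R2 + (R3‖R_L) = 36.13 kΩ, so V_A = 9.63 × 36.13/38.83 = 8.960 V.
Then V_B = V_A × (R3‖R_L)/(R2 + R3‖R_L) = 8.960 × 3.132/36.13 = 0.777 V.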